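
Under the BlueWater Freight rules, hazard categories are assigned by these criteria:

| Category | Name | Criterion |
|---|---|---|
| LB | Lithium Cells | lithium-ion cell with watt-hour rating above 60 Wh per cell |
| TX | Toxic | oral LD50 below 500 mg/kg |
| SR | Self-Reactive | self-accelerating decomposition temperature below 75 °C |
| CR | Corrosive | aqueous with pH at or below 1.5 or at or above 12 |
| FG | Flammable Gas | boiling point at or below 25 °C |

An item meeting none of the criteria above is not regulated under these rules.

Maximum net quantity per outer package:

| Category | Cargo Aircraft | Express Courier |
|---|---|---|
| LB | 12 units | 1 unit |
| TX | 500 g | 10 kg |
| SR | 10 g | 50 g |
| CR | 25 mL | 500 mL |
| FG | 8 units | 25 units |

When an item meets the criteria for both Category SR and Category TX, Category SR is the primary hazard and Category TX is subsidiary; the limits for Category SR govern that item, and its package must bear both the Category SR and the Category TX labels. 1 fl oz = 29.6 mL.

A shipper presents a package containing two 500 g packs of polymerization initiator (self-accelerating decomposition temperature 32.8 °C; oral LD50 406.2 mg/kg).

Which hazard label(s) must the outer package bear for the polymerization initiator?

The polymerization initiator has self-accelerating decomposition temperature 32.8 °C, which is < 75 °C, so it is Category SR (Self-Reactive).
With oral LD50 406.2 mg/kg (< 500 mg/kg), the polymerization initiator falls in Category TX.
By the precedence rule Category SR is primary and Category TX is subsidiary, and that rule requires both labels on the package.

Category SR and TX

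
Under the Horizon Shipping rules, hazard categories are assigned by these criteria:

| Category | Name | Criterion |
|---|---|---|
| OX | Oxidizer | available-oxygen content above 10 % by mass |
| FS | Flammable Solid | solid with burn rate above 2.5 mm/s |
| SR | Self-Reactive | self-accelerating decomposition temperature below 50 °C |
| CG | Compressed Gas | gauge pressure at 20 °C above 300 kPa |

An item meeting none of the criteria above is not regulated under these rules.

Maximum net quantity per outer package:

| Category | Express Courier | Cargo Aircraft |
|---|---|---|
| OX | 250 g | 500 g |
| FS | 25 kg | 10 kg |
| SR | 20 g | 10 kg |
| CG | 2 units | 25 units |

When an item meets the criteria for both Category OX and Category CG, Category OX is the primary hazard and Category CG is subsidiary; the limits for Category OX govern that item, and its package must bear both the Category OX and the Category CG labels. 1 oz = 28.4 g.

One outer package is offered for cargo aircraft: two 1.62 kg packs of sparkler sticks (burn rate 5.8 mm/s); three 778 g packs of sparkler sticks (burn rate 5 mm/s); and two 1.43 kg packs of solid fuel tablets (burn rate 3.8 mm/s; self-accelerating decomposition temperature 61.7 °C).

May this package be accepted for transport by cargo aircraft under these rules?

Sparkler sticks: burn rate 5.8 mm/s > 2.5 mm/s → Category FS (Flammable Solid).
The sparkler sticks have burn rate 5 mm/s, which is > 2.5 mm/s, so they are Category FS (Flammable Solid).
The solid fuel tablets have burn rate 3.8 mm/s, which is > 2.5 mm/s, so they are Category FS (Flammable Solid).
Total Category FS: (two 1.62 kg packs = 3.24 kg) + (three 778 g packs = 2.334 kg) + (two 1.43 kg packs = 2.86 kg) = 8.434 kg.
8.434 kg is within the cargo aircraft limit of 10 kg for Category FS.

Yes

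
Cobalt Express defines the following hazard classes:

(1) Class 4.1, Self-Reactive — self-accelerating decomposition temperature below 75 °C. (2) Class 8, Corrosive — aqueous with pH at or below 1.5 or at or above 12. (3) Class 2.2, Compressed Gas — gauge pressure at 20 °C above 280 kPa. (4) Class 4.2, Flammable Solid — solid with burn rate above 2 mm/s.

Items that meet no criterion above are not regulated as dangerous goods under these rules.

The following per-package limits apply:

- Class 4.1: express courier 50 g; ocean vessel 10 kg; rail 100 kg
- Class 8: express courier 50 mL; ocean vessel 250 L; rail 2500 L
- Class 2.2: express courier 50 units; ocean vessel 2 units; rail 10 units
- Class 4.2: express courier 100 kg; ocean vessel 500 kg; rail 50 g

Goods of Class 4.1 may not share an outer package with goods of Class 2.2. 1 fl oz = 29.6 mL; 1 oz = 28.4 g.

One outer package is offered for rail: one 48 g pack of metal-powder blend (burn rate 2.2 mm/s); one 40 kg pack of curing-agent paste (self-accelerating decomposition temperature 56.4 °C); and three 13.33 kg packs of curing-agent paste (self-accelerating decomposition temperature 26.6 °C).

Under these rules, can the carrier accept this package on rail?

Yes

Metal-powder blend: burn rate 2.2 mm/s > 2 mm/s → Class 4.2 (Flammable Solid).
With self-accelerating decomposition temperature 56.4 °C (< 75 °C), the curing-agent paste falls in Class 4.1.
The curing-agent paste has self-accelerating decomposition temperature 26.6 °C, which is < 75 °C, so it is Class 4.1 (Self-Reactive).
Total Class 4.1: 40 kg + (three 13.33 kg packs = 39.99 kg) = 79.99 kg.
That is within the Class 4.1 rail limit of 100 kg.
Class 4.2 quantity: 48 g.
That is within the Class 4.2 rail limit of 50 g.
The segregation rule (Class 4.1 with Class 2.2) does not apply to Class 4.1 with Class 4.2.
Every hazard class is within its rail limit and no segregation rule is violated.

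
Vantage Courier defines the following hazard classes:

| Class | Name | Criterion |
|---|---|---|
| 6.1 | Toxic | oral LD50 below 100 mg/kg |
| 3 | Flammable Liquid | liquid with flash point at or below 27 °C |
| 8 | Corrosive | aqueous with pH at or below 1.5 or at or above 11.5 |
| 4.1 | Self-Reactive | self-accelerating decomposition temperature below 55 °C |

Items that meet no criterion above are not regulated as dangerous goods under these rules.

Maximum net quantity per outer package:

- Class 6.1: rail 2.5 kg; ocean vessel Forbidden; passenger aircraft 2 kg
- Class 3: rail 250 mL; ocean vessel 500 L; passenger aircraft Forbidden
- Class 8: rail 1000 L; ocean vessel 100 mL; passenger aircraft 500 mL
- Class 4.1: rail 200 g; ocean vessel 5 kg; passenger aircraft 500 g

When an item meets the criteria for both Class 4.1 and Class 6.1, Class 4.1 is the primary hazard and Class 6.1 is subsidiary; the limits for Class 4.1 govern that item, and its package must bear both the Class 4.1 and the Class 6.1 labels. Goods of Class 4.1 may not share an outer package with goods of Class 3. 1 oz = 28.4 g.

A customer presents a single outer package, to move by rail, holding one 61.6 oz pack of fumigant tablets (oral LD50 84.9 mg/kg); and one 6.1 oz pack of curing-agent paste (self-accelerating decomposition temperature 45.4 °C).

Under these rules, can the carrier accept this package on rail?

Yes

The fumigant tablets have oral LD50 84.9 mg/kg, which is < 100 mg/kg, so they are Class 6.1 (Toxic).
Self-accelerating decomposition temperature 45.4 °C meets the Class 4.1 criterion (Self-Reactive), so the curing-agent paste is Class 4.1.
Class 4.1 quantity: one 6.1 oz pack = 173.24 g.
173.24 g is within the rail limit of 200 g for Class 4.1.
Class 6.1 quantity: one 61.6 oz pack = 1749.44 g.
1749.44 g is within the rail limit of 2.5 kg for Class 6.1.
The segregation rule (Class 4.1 with Class 3) does not apply to Class 4.1 with Class 6.1.
Every hazard class is within its rail limit and no segregation rule is violated.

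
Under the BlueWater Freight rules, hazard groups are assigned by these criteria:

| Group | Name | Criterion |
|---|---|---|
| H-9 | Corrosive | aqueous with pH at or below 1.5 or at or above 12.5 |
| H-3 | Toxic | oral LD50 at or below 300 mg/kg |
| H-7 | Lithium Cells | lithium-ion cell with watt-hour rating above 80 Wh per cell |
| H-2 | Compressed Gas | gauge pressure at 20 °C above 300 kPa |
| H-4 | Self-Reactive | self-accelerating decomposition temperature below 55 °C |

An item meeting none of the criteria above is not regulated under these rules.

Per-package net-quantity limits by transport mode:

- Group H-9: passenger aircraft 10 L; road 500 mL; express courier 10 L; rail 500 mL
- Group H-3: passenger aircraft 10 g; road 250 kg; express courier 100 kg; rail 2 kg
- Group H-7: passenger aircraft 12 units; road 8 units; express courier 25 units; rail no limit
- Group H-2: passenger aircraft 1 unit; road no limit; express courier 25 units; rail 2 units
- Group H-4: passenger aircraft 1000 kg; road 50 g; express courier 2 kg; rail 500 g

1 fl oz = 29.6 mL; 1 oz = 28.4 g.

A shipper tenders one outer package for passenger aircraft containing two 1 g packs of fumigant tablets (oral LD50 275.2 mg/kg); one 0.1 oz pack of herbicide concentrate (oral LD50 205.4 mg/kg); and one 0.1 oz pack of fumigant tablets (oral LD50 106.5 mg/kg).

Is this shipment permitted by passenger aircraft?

Fumigant tablets: oral LD50 275.2 mg/kg ≤ 300 mg/kg → Group H-3 (Toxic).
The herbicide concentrate has oral LD50 205.4 mg/kg, which is ≤ 300 mg/kg, so it is Group H-3 (Toxic).
Oral LD50 106.5 mg/kg meets the Group H-3 criterion (Toxic), so the fumigant tablets are Group H-3.
Total Group H-3: (two 1 g packs = 2 g) + (one 0.1 oz pack = 2.84 g) + (one 0.1 oz pack = 2.84 g) = 7.68 g.
7.68 g ≤ 10 g (passenger aircraft limit, Group H-3) — within limit.

Yes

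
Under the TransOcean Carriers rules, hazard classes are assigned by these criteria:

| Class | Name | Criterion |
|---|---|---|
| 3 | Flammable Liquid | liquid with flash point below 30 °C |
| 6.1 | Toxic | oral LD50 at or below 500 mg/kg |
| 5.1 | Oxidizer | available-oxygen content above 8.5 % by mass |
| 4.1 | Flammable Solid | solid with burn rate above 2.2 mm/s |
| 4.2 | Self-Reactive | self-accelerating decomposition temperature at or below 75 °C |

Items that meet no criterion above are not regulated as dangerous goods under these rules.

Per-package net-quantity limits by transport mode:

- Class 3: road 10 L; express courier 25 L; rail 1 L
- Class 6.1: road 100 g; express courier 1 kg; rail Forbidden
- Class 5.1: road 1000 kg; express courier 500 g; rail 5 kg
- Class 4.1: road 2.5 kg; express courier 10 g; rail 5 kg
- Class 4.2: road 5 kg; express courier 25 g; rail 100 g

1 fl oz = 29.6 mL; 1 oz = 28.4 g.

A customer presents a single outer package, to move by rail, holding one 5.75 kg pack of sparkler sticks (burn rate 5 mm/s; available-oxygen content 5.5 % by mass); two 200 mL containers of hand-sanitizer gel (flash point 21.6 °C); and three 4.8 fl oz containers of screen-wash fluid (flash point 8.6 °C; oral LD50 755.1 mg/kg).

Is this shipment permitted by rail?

Sparkler sticks: burn rate 5 mm/s > 2.2 mm/s → Class 4.1 (Flammable Solid).
Flash point 21.6 °C meets the Class 3 criterion (Flammable Liquid), so the hand-sanitizer gel is Class 3.
Flash point 8.6 °C meets the Class 3 criterion (Flammable Liquid), so the screen-wash fluid is Class 3.
Class 3 net quantity: (two 200 mL containers = 400 mL) + (three 4.8 fl oz containers = 426.24 mL) = 826.24 mL.
826.24 mL is within the rail limit of 1 L for Class 3.
Class 4.1 quantity: 5.75 kg.
5.75 kg exceeds the rail limit of 5 kg for Class 4.1.

No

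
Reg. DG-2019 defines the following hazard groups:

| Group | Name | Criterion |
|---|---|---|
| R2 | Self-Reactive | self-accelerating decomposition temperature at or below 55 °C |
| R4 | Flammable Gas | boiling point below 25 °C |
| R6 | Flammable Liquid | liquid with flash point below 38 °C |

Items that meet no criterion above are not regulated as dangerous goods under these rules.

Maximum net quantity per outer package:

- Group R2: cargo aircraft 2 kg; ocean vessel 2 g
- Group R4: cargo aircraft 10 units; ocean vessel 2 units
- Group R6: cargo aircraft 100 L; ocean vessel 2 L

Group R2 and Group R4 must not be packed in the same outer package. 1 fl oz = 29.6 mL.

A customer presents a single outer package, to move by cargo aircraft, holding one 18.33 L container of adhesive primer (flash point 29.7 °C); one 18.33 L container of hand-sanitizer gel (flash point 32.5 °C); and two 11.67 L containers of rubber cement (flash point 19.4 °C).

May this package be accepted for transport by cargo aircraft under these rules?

Flash point 29.7 °C meets the Group R6 criterion (Flammable Liquid), so the adhesive primer is Group R6.
Hand-sanitizer gel: flash point 32.5 °C < 38 °C → Group R6 (Flammable Liquid).
Rubber cement: flash point 19.4 °C < 38 °C → Group R6 (Flammable Liquid).
Group R6 net quantity: 18.33 L + 18.33 L + (two 11.67 L containers = 23.34 L) = 60 L.
60 L ≤ 100 L (cargo aircraft limit, Group R6) — within limit.

Yes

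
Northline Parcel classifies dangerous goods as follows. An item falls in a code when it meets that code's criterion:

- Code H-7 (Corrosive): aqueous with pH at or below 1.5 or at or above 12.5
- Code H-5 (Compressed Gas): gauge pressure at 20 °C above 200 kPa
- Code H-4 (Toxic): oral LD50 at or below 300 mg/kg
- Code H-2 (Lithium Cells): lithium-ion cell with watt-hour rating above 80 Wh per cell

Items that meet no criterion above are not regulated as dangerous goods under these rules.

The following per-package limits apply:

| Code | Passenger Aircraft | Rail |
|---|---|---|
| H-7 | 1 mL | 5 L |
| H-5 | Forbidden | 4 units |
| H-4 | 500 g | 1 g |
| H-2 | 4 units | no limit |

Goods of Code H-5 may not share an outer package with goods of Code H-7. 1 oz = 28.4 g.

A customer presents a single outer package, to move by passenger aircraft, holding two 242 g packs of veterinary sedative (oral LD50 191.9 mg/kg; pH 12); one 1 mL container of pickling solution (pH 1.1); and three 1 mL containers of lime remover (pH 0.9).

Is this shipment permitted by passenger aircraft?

No

The veterinary sedative has oral LD50 191.9 mg/kg, which is ≤ 300 mg/kg, so it is Code H-4 (Toxic).
The pickling solution has pH 1.1, which is ≤ 1.5, so it is Code H-7 (Corrosive).
Lime remover: pH 0.9 ≤ 1.5 → Code H-7 (Corrosive).
Total Code H-7: 1 mL + (three 1 mL containers = 3 mL) = 4 mL.
4 mL > 1 mL (passenger aircraft limit, Code H-7) — over the limit.
Code H-4 quantity: two 242 g packs = 484 g.
484 g ≤ 500 g (passenger aircraft limit, Code H-4) — within limit.
The segregation rule (Code H-5 with Code H-7) does not apply to Code H-7 with Code H-4.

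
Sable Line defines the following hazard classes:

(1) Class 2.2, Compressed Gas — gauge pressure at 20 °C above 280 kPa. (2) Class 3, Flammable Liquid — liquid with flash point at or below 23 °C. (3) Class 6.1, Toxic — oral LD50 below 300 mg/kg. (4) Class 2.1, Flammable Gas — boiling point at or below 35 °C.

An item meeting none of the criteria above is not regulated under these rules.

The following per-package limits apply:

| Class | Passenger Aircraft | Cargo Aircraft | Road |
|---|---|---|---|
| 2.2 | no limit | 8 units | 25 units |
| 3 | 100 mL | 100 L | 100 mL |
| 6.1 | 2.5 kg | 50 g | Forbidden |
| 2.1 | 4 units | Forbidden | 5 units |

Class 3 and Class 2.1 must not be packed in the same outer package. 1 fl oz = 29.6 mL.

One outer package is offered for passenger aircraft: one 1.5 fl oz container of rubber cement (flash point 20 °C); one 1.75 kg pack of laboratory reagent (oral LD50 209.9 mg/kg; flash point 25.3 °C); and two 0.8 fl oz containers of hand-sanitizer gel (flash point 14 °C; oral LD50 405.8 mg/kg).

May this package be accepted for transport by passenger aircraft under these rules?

Flash point 20 °C meets the Class 3 criterion (Flammable Liquid), so the rubber cement is Class 3.
The laboratory reagent has oral LD50 209.9 mg/kg, which is < 300 mg/kg, so it is Class 6.1 (Toxic).
With flash point 14 °C (≤ 23 °C), the hand-sanitizer gel falls in Class 3.
Total Class 3: (one 1.5 fl oz container = 44.4 mL) + (two 0.8 fl oz containers = 47.36 mL) = 91.76 mL.
That is within the Class 3 passenger aircraft limit of 100 mL.
Class 6.1 quantity: 1.75 kg.
1.75 kg is within the passenger aircraft limit of 2.5 kg for Class 6.1.
The segregation rule (Class 3 with Class 2.1) does not apply to Class 3 with Class 6.1.
Every hazard class is within its passenger aircraft limit and no segregation rule is violated.

Yes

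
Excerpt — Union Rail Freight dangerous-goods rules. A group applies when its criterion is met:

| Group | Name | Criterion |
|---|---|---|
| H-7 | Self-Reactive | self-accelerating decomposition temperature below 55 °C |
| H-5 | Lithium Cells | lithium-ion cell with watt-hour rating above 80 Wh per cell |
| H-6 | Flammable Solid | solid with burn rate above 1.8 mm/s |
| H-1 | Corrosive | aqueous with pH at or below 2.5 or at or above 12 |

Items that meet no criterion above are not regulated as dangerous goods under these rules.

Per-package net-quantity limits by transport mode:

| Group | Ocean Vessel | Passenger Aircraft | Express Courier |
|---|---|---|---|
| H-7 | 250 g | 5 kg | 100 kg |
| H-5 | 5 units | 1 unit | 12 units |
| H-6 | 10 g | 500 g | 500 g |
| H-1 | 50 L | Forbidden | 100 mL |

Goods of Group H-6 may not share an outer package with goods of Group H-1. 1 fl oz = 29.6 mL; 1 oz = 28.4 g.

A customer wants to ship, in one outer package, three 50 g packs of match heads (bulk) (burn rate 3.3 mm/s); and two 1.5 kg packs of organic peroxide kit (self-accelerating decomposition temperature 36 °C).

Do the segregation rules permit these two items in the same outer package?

Yes

With burn rate 3.3 mm/s (> 1.8 mm/s), the match heads (bulk) fall in Group H-6.
The organic peroxide kit has self-accelerating decomposition temperature 36 °C, which is < 55 °C, so it is Group H-7 (Self-Reactive).
No segregation rule bars Group H-6 with Group H-7.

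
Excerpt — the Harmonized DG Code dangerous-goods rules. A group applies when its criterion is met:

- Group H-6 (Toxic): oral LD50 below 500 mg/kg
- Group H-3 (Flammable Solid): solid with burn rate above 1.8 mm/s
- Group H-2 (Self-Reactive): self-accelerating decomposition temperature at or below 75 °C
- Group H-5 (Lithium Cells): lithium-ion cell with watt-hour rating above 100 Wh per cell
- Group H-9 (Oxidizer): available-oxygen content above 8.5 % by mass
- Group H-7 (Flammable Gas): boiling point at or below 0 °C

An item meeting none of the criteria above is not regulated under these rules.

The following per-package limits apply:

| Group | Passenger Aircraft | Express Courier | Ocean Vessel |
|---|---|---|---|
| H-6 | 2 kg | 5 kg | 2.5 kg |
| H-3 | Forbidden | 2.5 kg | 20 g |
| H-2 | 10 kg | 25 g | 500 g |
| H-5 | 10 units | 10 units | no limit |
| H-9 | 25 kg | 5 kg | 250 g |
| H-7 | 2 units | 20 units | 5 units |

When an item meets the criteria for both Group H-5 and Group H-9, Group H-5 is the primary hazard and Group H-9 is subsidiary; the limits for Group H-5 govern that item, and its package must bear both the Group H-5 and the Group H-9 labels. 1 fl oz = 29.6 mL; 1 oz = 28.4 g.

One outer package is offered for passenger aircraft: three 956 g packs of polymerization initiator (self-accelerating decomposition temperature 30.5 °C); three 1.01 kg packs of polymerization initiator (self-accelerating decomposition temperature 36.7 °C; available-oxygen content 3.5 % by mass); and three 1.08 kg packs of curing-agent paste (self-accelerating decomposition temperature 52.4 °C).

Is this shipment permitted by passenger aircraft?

Self-accelerating decomposition temperature 30.5 °C meets the Group H-2 criterion (Self-Reactive), so the polymerization initiator is Group H-2.
Self-accelerating decomposition temperature 36.7 °C meets the Group H-2 criterion (Self-Reactive), so the polymerization initiator is Group H-2.
With self-accelerating decomposition temperature 52.4 °C (≤ 75 °C), the curing-agent paste falls in Group H-2.
Group H-2 net quantity: (three 956 g packs = 2.868 kg) + (three 1.01 kg packs = 3.03 kg) + (three 1.08 kg packs = 3.24 kg) = 9.138 kg.
That is within the Group H-2 passenger aircraft limit of 10 kg.

Yes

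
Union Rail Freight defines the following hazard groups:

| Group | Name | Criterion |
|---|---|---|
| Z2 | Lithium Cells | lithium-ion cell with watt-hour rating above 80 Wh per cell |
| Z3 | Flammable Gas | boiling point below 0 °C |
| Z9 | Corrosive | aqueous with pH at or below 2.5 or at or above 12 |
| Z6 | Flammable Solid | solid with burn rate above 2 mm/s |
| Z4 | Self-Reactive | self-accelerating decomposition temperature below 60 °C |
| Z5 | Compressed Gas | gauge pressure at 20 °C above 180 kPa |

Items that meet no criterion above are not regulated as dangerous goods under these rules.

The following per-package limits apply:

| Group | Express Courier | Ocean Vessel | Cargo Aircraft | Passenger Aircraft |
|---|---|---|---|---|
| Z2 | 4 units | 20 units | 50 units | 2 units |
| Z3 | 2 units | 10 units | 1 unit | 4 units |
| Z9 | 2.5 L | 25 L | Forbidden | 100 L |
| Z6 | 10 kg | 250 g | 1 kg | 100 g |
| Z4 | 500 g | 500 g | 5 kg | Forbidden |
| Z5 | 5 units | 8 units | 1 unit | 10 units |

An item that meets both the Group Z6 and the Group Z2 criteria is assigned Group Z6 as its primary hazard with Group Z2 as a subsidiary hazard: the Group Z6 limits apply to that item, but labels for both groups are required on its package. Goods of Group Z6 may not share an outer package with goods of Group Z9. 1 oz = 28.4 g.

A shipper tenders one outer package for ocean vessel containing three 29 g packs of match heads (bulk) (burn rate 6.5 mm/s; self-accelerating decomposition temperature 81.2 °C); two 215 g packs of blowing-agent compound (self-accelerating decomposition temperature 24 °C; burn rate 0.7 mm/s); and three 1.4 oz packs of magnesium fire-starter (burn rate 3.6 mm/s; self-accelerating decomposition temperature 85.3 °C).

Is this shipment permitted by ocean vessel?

Yes

Match heads (bulk): burn rate 6.5 mm/s > 2 mm/s → Group Z6 (Flammable Solid).
Blowing-agent compound: self-accelerating decomposition temperature 24 °C < 60 °C → Group Z4 (Self-Reactive).
Burn rate 3.6 mm/s meets the Group Z6 criterion (Flammable Solid), so the magnesium fire-starter is Group Z6.
Group Z6 net quantity: (three 29 g packs = 87 g) + (three 1.4 oz packs = 119.28 g) = 206.28 g.
That is within the Group Z6 ocean vessel limit of 250 g.
Group Z4 quantity: two 215 g packs = 430 g.
430 g ≤ 500 g (ocean vessel limit, Group Z4) — within limit.
The segregation rule (Group Z6 with Group Z9) does not apply to Group Z6 with Group Z4.
Every hazard group is within its ocean vessel limit and no segregation rule is violated.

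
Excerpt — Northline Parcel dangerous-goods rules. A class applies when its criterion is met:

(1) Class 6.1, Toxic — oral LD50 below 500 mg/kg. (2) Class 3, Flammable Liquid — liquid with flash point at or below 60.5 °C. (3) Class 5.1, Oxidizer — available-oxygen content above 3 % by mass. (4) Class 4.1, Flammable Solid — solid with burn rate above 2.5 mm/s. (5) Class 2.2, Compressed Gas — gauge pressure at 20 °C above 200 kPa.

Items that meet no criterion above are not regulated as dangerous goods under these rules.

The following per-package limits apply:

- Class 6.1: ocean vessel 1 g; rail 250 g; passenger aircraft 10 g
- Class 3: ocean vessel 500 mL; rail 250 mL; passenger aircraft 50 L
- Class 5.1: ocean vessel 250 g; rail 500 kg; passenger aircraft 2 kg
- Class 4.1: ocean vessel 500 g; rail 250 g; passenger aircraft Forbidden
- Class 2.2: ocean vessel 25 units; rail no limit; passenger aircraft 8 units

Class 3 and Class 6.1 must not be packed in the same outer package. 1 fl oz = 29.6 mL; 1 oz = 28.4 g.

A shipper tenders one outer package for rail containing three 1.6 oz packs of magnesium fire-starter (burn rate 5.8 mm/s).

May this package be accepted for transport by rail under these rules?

Burn rate 5.8 mm/s meets the Class 4.1 criterion (Flammable Solid), so the magnesium fire-starter is Class 4.1.
Class 4.1 quantity: three 1.6 oz packs = 136.32 g.
136.32 g ≤ 250 g (rail limit, Class 4.1) — within limit.

Yes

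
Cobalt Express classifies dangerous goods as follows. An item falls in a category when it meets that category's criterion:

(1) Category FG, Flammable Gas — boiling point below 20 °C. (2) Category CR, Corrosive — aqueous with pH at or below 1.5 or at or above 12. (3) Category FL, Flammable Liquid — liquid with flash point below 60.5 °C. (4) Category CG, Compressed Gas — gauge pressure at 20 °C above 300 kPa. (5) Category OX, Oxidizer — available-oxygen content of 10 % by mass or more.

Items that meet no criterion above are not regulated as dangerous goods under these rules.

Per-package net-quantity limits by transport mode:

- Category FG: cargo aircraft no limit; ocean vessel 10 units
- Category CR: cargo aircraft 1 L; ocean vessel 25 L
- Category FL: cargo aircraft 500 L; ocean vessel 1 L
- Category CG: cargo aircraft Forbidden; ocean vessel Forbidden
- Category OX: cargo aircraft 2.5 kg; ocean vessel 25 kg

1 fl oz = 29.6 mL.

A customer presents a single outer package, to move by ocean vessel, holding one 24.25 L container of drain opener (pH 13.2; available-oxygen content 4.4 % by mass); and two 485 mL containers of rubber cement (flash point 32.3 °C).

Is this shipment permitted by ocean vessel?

Yes

The drain opener has pH 13.2, which is ≥ 12, so it is Category CR (Corrosive).
Rubber cement: flash point 32.3 °C < 60.5 °C → Category FL (Flammable Liquid).
Category FL quantity: two 485 mL containers = 970 mL.
970 mL ≤ 1 L (ocean vessel limit, Category FL) — within limit.
Category CR quantity: 24.25 L.
24.25 L is within the ocean vessel limit of 25 L for Category CR.
Every hazard category is within its ocean vessel limit and no segregation rule is violated.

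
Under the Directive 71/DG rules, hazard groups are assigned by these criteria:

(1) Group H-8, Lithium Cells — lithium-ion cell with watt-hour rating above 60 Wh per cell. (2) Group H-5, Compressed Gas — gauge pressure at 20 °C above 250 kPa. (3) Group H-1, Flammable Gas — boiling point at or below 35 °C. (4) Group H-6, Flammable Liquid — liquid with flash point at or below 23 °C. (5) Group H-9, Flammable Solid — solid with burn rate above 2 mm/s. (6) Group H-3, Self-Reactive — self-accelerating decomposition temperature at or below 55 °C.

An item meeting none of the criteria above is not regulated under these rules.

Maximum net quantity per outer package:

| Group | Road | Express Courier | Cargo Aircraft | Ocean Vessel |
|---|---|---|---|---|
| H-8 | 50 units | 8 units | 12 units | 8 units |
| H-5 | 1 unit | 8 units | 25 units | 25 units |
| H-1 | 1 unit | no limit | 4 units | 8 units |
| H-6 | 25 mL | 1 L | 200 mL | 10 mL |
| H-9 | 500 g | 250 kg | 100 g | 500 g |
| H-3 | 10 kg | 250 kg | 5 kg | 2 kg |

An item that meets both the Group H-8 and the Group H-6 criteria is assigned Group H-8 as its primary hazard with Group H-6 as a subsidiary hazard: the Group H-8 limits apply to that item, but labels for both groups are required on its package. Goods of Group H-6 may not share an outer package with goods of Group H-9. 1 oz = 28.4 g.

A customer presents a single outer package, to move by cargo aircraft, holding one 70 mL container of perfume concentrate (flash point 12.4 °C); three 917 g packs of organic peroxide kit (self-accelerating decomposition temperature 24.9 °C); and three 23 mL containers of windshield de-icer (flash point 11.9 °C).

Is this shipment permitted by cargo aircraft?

With flash point 12.4 °C (≤ 23 °C), the perfume concentrate falls in Group H-6.
Self-accelerating decomposition temperature 24.9 °C meets the Group H-3 criterion (Self-Reactive), so the organic peroxide kit is Group H-3.
With flash point 11.9 °C (≤ 23 °C), the windshield de-icer falls in Group H-6.
Group H-6 net quantity: 70 mL + (three 23 mL containers = 69 mL) = 139 mL.
139 mL ≤ 200 mL (cargo aircraft limit, Group H-6) — within limit.
Group H-3 quantity: three 917 g packs = 2.751 kg.
2.751 kg ≤ 5 kg (cargo aircraft limit, Group H-3) — within limit.
The segregation rule (Group H-6 with Group H-9) does not apply to Group H-6 with Group H-3.
Every hazard group is within its cargo aircraft limit and no segregation rule is violated.

Yes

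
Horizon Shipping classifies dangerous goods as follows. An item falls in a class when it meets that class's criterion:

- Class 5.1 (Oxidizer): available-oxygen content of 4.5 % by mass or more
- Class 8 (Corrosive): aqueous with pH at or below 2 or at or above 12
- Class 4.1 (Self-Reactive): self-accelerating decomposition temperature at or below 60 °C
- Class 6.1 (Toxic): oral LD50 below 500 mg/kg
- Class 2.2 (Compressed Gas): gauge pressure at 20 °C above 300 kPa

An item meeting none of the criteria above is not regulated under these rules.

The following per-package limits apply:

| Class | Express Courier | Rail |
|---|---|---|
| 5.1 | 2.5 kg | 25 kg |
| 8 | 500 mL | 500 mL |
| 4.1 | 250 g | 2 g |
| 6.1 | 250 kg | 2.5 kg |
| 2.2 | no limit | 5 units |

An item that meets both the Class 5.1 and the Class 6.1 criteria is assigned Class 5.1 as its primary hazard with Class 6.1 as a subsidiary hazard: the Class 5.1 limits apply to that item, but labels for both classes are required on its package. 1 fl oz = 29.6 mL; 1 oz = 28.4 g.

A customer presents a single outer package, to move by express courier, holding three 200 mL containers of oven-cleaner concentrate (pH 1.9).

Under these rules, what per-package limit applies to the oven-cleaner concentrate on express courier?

The oven-cleaner concentrate has pH 1.9, which is ≤ 2, so it is Class 8 (Corrosive).
The express courier limit for Class 8 is 500 mL.

500 mL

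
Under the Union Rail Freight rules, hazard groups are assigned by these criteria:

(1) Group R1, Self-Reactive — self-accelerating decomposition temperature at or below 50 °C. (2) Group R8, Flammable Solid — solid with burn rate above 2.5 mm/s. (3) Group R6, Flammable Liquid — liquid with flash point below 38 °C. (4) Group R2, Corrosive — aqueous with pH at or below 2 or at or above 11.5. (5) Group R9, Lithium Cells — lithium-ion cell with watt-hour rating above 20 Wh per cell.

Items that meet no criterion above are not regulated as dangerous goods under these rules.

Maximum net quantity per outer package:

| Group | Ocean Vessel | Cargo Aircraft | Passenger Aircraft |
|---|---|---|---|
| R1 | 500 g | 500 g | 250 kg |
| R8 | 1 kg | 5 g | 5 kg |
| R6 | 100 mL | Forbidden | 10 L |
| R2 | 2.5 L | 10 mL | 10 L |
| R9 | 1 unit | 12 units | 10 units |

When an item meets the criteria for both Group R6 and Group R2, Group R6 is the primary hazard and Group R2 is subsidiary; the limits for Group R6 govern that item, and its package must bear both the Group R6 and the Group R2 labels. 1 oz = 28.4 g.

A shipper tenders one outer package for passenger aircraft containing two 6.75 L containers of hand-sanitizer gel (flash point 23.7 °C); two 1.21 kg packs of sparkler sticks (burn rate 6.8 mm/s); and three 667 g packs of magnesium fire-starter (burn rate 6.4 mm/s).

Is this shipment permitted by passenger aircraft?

Flash point 23.7 °C meets the Group R6 criterion (Flammable Liquid), so the hand-sanitizer gel is Group R6.
The sparkler sticks have burn rate 6.8 mm/s, which is > 2.5 mm/s, so they are Group R8 (Flammable Solid).
Magnesium fire-starter: burn rate 6.4 mm/s > 2.5 mm/s → Group R8 (Flammable Solid).
Group R8 net quantity: (two 1.21 kg packs = 2.42 kg) + (three 667 g packs = 2.001 kg) = 4.421 kg.
4.421 kg ≤ 5 kg (passenger aircraft limit, Group R8) — within limit.
Group R6 quantity: two 6.75 L containers = 13.5 L.
13.5 L > 10 L (passenger aircraft limit, Group R6) — over the limit.

No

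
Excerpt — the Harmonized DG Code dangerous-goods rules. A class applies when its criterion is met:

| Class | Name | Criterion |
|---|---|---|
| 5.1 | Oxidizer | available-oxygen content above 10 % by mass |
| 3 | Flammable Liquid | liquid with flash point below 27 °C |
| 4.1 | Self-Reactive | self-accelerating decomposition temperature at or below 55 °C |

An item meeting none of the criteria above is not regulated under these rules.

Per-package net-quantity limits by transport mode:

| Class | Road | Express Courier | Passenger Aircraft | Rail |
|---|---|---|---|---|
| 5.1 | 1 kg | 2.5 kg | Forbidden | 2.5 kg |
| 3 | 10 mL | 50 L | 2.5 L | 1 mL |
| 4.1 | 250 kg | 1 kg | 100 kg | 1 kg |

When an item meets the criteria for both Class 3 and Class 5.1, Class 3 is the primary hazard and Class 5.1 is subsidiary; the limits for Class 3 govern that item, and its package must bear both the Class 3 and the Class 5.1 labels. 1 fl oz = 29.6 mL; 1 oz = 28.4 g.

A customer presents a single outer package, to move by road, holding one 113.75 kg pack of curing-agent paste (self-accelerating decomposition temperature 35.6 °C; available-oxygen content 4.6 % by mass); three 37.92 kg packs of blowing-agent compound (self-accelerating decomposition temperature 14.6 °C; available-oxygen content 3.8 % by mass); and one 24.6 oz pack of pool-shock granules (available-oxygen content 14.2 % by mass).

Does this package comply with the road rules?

Yes

With self-accelerating decomposition temperature 35.6 °C (≤ 55 °C), the curing-agent paste falls in Class 4.1.
Blowing-agent compound: self-accelerating decomposition temperature 14.6 °C ≤ 55 °C → Class 4.1 (Self-Reactive).
With available-oxygen content 14.2 % by mass (> 10 % by mass), the pool-shock granules fall in Class 5.1.
Total Class 4.1: 113.75 kg + (three 37.92 kg packs = 113.76 kg) = 227.51 kg.
That is within the Class 4.1 road limit of 250 kg.
Class 5.1 quantity: one 24.6 oz pack = 698.64 g.
698.64 g is within the road limit of 1 kg for Class 5.1.
Every hazard class is within its road limit and no segregation rule is violated.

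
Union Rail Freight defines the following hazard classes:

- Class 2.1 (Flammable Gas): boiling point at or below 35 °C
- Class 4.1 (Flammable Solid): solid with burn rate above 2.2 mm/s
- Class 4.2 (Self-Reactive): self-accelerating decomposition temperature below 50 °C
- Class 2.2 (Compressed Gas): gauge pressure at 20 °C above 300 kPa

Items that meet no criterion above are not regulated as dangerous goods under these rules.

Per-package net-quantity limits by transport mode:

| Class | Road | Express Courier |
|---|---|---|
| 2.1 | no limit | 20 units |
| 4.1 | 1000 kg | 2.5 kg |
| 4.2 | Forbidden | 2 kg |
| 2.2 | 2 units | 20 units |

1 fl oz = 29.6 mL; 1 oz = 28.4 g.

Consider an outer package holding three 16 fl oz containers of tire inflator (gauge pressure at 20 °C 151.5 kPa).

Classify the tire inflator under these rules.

gauge pressure at 20 °C 151.5 kPa is not above 300 kPa, so Class 2.2 does not apply.
No criterion is met, so the item is not regulated.

Not regulated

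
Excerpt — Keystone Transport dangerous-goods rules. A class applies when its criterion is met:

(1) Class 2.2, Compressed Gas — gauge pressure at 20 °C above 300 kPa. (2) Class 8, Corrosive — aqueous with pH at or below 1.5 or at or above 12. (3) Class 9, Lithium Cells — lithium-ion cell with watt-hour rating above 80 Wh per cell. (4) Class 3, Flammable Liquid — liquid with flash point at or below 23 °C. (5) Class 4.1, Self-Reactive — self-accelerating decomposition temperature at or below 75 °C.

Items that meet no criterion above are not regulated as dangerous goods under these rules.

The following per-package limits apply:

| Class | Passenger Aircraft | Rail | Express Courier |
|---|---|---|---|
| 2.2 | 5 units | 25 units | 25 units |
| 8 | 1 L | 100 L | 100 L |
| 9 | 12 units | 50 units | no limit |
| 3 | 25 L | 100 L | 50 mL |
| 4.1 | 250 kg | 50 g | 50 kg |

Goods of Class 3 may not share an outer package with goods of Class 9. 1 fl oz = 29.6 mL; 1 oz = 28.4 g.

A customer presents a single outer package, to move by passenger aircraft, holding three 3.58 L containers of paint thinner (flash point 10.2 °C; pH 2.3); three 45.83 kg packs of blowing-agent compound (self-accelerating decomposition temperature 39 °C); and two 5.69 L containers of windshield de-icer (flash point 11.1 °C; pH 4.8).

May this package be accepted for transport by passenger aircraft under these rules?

Flash point 10.2 °C meets the Class 3 criterion (Flammable Liquid), so the paint thinner is Class 3.
Blowing-agent compound: self-accelerating decomposition temperature 39 °C ≤ 75 °C → Class 4.1 (Self-Reactive).
Flash point 11.1 °C meets the Class 3 criterion (Flammable Liquid), so the windshield de-icer is Class 3.
Class 3 net quantity: (three 3.58 L containers = 10.74 L) + (two 5.69 L containers = 11.38 L) = 22.12 L.
That is within the Class 3 passenger aircraft limit of 25 L.
Class 4.1 quantity: three 45.83 kg packs = 137.49 kg.
137.49 kg ≤ 250 kg (passenger aircraft limit, Class 4.1) — within limit.
The segregation rule (Class 3 with Class 9) does not apply to Class 3 with Class 4.1.
Every hazard class is within its passenger aircraft limit and no segregation rule is violated.

Yes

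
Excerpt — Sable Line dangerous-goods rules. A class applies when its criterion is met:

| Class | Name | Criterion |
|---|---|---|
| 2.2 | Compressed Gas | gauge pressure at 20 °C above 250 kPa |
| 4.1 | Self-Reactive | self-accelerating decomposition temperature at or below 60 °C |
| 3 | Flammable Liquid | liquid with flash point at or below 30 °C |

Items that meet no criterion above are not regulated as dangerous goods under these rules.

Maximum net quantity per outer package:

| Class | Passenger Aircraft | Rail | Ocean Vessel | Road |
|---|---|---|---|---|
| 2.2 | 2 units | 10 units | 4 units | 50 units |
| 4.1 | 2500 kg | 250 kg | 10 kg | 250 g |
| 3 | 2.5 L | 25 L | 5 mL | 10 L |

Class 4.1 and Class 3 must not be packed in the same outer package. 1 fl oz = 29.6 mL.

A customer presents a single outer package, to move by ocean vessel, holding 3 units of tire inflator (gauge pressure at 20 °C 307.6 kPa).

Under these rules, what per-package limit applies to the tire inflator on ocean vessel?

Tire inflator: gauge pressure at 20 °C 307.6 kPa > 250 kPa → Class 2.2 (Compressed Gas).
The ocean vessel limit for Class 2.2 is 4 units.

4 units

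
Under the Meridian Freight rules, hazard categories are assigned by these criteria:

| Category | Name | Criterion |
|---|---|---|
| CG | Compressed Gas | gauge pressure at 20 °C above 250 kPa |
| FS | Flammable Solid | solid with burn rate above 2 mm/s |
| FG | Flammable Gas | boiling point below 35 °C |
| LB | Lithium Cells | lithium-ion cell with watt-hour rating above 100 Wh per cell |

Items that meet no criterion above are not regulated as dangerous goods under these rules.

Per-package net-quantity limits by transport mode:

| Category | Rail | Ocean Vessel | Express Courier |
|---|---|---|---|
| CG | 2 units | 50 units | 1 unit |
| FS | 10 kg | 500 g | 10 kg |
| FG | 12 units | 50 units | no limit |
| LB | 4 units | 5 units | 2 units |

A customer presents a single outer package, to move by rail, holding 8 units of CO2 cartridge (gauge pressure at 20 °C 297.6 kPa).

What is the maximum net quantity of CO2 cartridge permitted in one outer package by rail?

CO2 cartridge: gauge pressure at 20 °C 297.6 kPa > 250 kPa → Category CG (Compressed Gas).
The rail limit for Category CG is 2 units.

2 units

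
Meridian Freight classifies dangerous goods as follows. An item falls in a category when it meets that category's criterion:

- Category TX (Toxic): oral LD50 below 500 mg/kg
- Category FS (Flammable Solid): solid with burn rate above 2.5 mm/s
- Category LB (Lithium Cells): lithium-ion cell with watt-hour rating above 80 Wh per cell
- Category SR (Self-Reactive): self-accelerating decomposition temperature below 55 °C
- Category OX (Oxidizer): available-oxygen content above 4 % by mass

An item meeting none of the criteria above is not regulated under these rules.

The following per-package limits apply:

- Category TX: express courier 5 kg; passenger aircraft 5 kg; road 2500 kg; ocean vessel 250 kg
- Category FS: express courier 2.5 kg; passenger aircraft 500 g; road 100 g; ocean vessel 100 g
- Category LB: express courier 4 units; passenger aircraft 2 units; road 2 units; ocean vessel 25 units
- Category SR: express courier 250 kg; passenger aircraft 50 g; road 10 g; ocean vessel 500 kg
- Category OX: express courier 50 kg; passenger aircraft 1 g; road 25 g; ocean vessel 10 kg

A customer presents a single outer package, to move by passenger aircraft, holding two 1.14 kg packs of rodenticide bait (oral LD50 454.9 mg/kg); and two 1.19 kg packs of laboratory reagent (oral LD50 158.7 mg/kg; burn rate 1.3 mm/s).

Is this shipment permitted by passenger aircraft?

Oral LD50 454.9 mg/kg meets the Category TX criterion (Toxic), so the rodenticide bait is Category TX.
Laboratory reagent: oral LD50 158.7 mg/kg < 500 mg/kg → Category TX (Toxic).
Total Category TX: (two 1.14 kg packs = 2.28 kg) + (two 1.19 kg packs = 2.38 kg) = 4.66 kg.
4.66 kg is within the passenger aircraft limit of 5 kg for Category TX.

Yes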